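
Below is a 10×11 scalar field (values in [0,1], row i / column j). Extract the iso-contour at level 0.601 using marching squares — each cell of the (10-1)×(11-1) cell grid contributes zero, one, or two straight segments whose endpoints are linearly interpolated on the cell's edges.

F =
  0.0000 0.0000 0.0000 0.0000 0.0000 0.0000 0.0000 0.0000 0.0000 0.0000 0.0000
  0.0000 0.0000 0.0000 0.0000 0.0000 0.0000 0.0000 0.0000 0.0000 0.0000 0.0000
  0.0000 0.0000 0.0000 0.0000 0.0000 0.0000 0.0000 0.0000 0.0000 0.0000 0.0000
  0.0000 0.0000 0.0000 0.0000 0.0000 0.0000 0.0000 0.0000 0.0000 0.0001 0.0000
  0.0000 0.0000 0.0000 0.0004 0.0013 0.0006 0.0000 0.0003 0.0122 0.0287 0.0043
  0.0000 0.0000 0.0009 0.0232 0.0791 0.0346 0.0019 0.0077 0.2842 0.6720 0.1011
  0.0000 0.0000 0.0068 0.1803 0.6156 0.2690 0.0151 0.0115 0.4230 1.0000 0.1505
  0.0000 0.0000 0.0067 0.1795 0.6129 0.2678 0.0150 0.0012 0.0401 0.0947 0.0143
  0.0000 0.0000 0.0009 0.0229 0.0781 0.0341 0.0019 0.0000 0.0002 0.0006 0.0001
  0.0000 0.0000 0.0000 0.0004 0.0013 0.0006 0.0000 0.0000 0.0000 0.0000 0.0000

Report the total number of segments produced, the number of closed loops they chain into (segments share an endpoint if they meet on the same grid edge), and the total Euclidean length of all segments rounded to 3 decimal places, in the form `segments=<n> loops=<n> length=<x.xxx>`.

segments=12 loops=2 length=6.194

cell (4,8): code 0100 → (4.890,9.000)–(5.000,8.817)
cell (4,9): code 1000 → (5.000,9.124)–(4.890,9.000)
cell (5,3): code 0100 → (5.973,4.000)–(6.000,3.966)
cell (5,4): code 1000 → (6.000,4.042)–(5.973,4.000)
cell (5,8): code 0110 → (5.000,8.817)–(6.000,8.308)
cell (5,9): code 1001 → (6.000,9.470)–(5.000,9.124)
cell (6,3): code 0110 → (6.000,3.966)–(7.000,3.973)
cell (6,4): code 1001 → (7.000,4.034)–(6.000,4.042)
cell (6,8): code 0010 → (6.000,8.308)–(6.441,9.000)
cell (6,9): code 0001 → (6.441,9.000)–(6.000,9.470)
cell (7,3): code 0010 → (7.000,3.973)–(7.022,4.000)
cell (7,4): code 0001 → (7.022,4.000)–(7.000,4.034)
total: 12 segments, chained into 2 closed loop(s), length Σ = 6.193709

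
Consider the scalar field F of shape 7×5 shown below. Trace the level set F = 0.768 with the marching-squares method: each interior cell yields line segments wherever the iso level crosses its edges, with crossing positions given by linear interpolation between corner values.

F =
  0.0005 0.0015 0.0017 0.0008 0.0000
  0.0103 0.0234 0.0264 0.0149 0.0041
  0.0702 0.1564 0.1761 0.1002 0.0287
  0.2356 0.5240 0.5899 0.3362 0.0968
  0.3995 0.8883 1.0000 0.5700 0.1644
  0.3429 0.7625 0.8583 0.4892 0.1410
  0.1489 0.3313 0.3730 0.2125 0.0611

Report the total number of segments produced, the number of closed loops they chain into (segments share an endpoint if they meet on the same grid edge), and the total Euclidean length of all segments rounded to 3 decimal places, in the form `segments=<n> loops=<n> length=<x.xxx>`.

segments=8 loops=1 length=5.591

cell (3,0): code 0100 → (3.670,1.000)–(4.000,0.754)
cell (3,1): code 1100 → (3.434,2.000)–(3.670,1.000)
cell (3,2): code 1000 → (4.000,2.540)–(3.434,2.000)
cell (4,0): code 0010 → (4.000,0.754)–(4.956,1.000)
cell (4,1): code 0111 → (4.956,1.000)–(5.000,1.057)
cell (4,2): code 1001 → (5.000,2.245)–(4.000,2.540)
cell (5,1): code 0010 → (5.000,1.057)–(5.186,2.000)
cell (5,2): code 0001 → (5.186,2.000)–(5.000,2.245)
total: 8 segments, chained into 1 closed loop(s), length Σ = 5.591277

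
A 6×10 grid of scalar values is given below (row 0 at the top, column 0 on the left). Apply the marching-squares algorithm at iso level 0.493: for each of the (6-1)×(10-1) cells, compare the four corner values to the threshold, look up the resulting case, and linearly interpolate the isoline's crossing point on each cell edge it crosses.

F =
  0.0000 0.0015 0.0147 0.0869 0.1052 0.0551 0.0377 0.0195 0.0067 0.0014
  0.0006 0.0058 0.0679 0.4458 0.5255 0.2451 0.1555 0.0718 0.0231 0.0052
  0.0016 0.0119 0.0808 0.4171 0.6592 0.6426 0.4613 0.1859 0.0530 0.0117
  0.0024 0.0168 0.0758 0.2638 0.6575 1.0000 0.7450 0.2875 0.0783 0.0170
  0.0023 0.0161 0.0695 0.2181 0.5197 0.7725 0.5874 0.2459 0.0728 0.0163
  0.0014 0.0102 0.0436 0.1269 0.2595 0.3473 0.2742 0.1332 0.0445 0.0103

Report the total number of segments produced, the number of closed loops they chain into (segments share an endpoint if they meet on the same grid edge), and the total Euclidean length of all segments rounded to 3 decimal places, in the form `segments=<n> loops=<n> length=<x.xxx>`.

cell (0,3): code 0100 → (0.923,4.000)–(1.000,3.592)
cell (0,4): code 1000 → (1.000,4.116)–(0.923,4.000)
cell (1,3): code 0110 → (1.000,3.592)–(2.000,3.314)
cell (1,4): code 1101 → (1.624,5.000)–(1.000,4.116)
cell (1,5): code 1000 → (2.000,5.825)–(1.624,5.000)
cell (2,3): code 0110 → (2.000,3.314)–(3.000,3.582)
cell (2,5): code 1101 → (2.112,6.000)–(2.000,5.825)
cell (2,6): code 1000 → (3.000,6.551)–(2.112,6.000)
cell (3,3): code 0110 → (3.000,3.582)–(4.000,3.911)
cell (3,6): code 1001 → (4.000,6.276)–(3.000,6.551)
cell (4,3): code 0010 → (4.000,3.911)–(4.103,4.000)
cell (4,4): code 0011 → (4.103,4.000)–(4.657,5.000)
cell (4,5): code 0011 → (4.657,5.000)–(4.301,6.000)
cell (4,6): code 0001 → (4.301,6.000)–(4.000,6.276)
total: 14 segments, chained into 1 closed loop(s), length Σ = 10.708785

segments=14 loops=1 length=10.709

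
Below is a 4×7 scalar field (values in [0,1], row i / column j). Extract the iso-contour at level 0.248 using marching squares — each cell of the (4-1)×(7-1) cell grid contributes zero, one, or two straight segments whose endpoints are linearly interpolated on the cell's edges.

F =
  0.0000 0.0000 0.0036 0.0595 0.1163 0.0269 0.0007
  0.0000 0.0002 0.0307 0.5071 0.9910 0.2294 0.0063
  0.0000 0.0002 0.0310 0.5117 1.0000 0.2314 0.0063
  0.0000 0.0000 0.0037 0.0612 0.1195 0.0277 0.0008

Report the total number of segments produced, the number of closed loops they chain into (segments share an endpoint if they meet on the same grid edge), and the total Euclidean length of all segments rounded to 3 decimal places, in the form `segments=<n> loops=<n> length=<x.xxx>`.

segments=8 loops=1 length=8.260

cell (0,2): code 0100 → (0.421,3.000)–(1.000,2.456)
cell (0,3): code 1100 → (0.151,4.000)–(0.421,3.000)
cell (0,4): code 1000 → (1.000,4.976)–(0.151,4.000)
cell (1,2): code 0110 → (1.000,2.456)–(2.000,2.451)
cell (1,4): code 1001 → (2.000,4.978)–(1.000,4.976)
cell (2,2): code 0010 → (2.000,2.451)–(2.585,3.000)
cell (2,3): code 0011 → (2.585,3.000)–(2.854,4.000)
cell (2,4): code 0001 → (2.854,4.000)–(2.000,4.978)
total: 8 segments, chained into 1 closed loop(s), length Σ = 8.260236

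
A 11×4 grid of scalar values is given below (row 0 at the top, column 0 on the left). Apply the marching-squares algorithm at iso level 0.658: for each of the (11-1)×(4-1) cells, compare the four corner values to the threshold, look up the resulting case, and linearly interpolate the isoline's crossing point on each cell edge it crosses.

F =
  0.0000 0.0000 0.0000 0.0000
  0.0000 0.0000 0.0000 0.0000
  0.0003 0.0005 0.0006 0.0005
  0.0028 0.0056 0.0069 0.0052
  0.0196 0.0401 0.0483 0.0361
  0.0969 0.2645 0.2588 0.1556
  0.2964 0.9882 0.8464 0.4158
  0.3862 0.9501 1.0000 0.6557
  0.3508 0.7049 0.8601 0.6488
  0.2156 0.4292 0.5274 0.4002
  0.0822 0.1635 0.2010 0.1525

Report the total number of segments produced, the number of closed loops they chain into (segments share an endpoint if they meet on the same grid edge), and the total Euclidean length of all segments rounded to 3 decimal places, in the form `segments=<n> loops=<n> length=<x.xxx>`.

segments=10 loops=1 length=8.869

cell (5,0): code 0100 → (5.544,1.000)–(6.000,0.523)
cell (5,1): code 1100 → (5.679,2.000)–(5.544,1.000)
cell (5,2): code 1000 → (6.000,2.438)–(5.679,2.000)
cell (6,0): code 0110 → (6.000,0.523)–(7.000,0.482)
cell (6,2): code 1001 → (7.000,2.993)–(6.000,2.438)
cell (7,0): code 0110 → (7.000,0.482)–(8.000,0.868)
cell (7,2): code 1001 → (8.000,2.956)–(7.000,2.993)
cell (8,0): code 0010 → (8.000,0.868)–(8.170,1.000)
cell (8,1): code 0011 → (8.170,1.000)–(8.607,2.000)
cell (8,2): code 0001 → (8.607,2.000)–(8.000,2.956)
total: 10 segments, chained into 1 closed loop(s), length Σ = 8.869325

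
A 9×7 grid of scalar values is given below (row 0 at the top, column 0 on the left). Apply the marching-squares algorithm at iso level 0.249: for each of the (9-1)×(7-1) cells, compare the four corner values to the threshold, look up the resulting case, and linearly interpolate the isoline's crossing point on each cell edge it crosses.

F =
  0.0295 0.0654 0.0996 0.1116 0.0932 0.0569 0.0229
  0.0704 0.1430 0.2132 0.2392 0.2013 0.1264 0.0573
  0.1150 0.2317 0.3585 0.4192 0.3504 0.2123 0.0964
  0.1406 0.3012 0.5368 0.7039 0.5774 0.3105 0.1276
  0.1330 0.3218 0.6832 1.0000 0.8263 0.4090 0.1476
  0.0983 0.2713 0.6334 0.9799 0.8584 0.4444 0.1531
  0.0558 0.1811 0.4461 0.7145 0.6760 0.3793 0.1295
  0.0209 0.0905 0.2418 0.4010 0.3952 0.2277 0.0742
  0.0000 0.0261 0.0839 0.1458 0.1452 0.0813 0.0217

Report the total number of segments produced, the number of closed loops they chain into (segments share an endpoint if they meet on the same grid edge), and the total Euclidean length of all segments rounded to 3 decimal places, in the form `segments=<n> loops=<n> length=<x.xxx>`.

segments=22 loops=1 length=18.276

cell (1,1): code 0100 → (1.246,2.000)–(2.000,1.136)
cell (1,2): code 1100 → (1.054,3.000)–(1.246,2.000)
cell (1,3): code 1100 → (1.320,4.000)–(1.054,3.000)
cell (1,4): code 1000 → (2.000,4.734)–(1.320,4.000)
cell (2,0): code 0100 → (2.249,1.000)–(3.000,0.675)
cell (2,1): code 1110 → (2.000,1.136)–(2.249,1.000)
cell (2,4): code 1101 → (2.374,5.000)–(2.000,4.734)
cell (2,5): code 1000 → (3.000,5.336)–(2.374,5.000)
cell (3,0): code 0110 → (3.000,0.675)–(4.000,0.614)
cell (3,5): code 1001 → (4.000,5.612)–(3.000,5.336)
cell (4,0): code 0110 → (4.000,0.614)–(5.000,0.871)
cell (4,5): code 1001 → (5.000,5.671)–(4.000,5.612)
cell (5,0): code 0010 → (5.000,0.871)–(5.247,1.000)
cell (5,1): code 0111 → (5.247,1.000)–(6.000,1.256)
cell (5,5): code 1001 → (6.000,5.522)–(5.000,5.671)
cell (6,1): code 0010 → (6.000,1.256)–(6.965,2.000)
cell (6,2): code 0111 → (6.965,2.000)–(7.000,2.045)
cell (6,4): code 1011 → (7.000,4.873)–(6.859,5.000)
cell (6,5): code 0001 → (6.859,5.000)–(6.000,5.522)
cell (7,2): code 0010 → (7.000,2.045)–(7.596,3.000)
cell (7,3): code 0011 → (7.596,3.000)–(7.585,4.000)
cell (7,4): code 0001 → (7.585,4.000)–(7.000,4.873)
total: 22 segments, chained into 1 closed loop(s), length Σ = 18.276337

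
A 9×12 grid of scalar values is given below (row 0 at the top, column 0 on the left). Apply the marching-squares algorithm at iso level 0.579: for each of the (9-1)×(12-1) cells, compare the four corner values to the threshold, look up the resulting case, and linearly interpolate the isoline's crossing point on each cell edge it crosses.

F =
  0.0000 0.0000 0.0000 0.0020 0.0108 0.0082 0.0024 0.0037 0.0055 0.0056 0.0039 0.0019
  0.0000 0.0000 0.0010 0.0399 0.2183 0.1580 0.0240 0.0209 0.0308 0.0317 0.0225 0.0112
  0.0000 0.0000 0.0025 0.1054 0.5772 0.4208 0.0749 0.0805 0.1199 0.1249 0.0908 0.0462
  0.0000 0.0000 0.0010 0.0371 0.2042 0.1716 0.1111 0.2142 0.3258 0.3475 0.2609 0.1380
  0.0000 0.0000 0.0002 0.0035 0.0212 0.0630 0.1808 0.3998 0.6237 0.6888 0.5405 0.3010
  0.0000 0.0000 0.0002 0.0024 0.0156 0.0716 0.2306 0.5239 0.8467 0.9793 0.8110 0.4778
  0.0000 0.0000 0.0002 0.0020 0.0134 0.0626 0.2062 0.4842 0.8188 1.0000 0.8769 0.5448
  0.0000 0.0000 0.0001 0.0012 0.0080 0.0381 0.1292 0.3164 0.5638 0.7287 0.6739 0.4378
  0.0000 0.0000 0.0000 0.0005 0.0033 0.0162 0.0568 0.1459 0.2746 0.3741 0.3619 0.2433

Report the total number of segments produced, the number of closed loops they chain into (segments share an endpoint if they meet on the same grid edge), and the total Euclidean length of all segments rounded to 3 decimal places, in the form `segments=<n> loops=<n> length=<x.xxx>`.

cell (3,7): code 0100 → (3.850,8.000)–(4.000,7.800)
cell (3,8): code 1100 → (3.678,9.000)–(3.850,8.000)
cell (3,9): code 1000 → (4.000,9.740)–(3.678,9.000)
cell (4,7): code 0110 → (4.000,7.800)–(5.000,7.171)
cell (4,9): code 1101 → (4.142,10.000)–(4.000,9.740)
cell (4,10): code 1000 → (5.000,10.696)–(4.142,10.000)
cell (5,7): code 0110 → (5.000,7.171)–(6.000,7.283)
cell (5,10): code 1001 → (6.000,10.897)–(5.000,10.696)
cell (6,7): code 0010 → (6.000,7.283)–(6.940,8.000)
cell (6,8): code 0111 → (6.940,8.000)–(7.000,8.092)
cell (6,10): code 1001 → (7.000,10.402)–(6.000,10.897)
cell (7,8): code 0010 → (7.000,8.092)–(7.422,9.000)
cell (7,9): code 0011 → (7.422,9.000)–(7.304,10.000)
cell (7,10): code 0001 → (7.304,10.000)–(7.000,10.402)
total: 14 segments, chained into 1 closed loop(s), length Σ = 11.600566

segments=14 loops=1 length=11.601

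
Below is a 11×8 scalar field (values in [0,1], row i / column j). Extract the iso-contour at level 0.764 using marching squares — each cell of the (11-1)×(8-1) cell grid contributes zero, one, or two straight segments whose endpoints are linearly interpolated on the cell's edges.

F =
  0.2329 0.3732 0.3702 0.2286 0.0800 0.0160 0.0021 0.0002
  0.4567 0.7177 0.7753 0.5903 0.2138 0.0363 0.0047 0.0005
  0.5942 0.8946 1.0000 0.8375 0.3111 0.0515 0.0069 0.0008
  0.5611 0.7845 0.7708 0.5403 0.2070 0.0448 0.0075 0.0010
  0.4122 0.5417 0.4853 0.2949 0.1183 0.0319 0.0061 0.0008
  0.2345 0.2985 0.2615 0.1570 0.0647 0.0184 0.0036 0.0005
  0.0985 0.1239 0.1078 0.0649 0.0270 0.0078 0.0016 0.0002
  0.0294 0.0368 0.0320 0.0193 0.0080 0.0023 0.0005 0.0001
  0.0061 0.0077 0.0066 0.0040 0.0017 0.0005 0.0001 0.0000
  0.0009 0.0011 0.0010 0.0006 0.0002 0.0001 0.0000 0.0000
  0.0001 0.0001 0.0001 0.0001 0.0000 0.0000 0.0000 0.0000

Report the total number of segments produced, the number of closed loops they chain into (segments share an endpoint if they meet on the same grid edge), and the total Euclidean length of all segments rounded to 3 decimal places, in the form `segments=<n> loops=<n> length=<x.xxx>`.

cell (0,1): code 0100 → (0.972,2.000)–(1.000,1.804)
cell (0,2): code 1000 → (1.000,2.061)–(0.972,2.000)
cell (1,0): code 0100 → (1.262,1.000)–(2.000,0.565)
cell (1,1): code 1110 → (1.000,1.804)–(1.262,1.000)
cell (1,2): code 1101 → (1.703,3.000)–(1.000,2.061)
cell (1,3): code 1000 → (2.000,3.140)–(1.703,3.000)
cell (2,0): code 0110 → (2.000,0.565)–(3.000,0.908)
cell (2,2): code 1011 → (3.000,2.030)–(2.247,3.000)
cell (2,3): code 0001 → (2.247,3.000)–(2.000,3.140)
cell (3,0): code 0010 → (3.000,0.908)–(3.084,1.000)
cell (3,1): code 0011 → (3.084,1.000)–(3.024,2.000)
cell (3,2): code 0001 → (3.024,2.000)–(3.000,2.030)
total: 12 segments, chained into 1 closed loop(s), length Σ = 7.202460

segments=12 loops=1 length=7.202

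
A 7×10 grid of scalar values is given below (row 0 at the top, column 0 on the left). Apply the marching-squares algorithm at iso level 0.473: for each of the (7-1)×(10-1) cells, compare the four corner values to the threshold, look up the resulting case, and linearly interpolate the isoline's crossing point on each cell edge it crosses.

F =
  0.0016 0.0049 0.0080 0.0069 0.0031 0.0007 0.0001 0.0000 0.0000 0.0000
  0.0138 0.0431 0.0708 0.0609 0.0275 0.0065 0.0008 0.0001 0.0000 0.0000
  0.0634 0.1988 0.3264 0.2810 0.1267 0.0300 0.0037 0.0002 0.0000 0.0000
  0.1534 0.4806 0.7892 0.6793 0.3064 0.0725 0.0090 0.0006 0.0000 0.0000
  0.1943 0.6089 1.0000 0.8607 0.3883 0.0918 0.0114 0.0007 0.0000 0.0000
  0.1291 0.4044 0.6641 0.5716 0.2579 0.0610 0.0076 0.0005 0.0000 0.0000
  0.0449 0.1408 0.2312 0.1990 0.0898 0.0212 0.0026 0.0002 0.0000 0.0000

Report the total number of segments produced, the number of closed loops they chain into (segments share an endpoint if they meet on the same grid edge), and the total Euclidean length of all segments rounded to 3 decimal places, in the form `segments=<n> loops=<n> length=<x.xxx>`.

cell (2,0): code 0100 → (2.973,1.000)–(3.000,0.977)
cell (2,1): code 1100 → (2.317,2.000)–(2.973,1.000)
cell (2,2): code 1100 → (2.482,3.000)–(2.317,2.000)
cell (2,3): code 1000 → (3.000,3.553)–(2.482,3.000)
cell (3,0): code 0110 → (3.000,0.977)–(4.000,0.672)
cell (3,3): code 1001 → (4.000,3.821)–(3.000,3.553)
cell (4,0): code 0010 → (4.000,0.672)–(4.665,1.000)
cell (4,1): code 0111 → (4.665,1.000)–(5.000,1.264)
cell (4,3): code 1001 → (5.000,3.314)–(4.000,3.821)
cell (5,1): code 0010 → (5.000,1.264)–(5.441,2.000)
cell (5,2): code 0011 → (5.441,2.000)–(5.265,3.000)
cell (5,3): code 0001 → (5.265,3.000)–(5.000,3.314)
total: 12 segments, chained into 1 closed loop(s), length Σ = 9.656986

segments=12 loops=1 length=9.657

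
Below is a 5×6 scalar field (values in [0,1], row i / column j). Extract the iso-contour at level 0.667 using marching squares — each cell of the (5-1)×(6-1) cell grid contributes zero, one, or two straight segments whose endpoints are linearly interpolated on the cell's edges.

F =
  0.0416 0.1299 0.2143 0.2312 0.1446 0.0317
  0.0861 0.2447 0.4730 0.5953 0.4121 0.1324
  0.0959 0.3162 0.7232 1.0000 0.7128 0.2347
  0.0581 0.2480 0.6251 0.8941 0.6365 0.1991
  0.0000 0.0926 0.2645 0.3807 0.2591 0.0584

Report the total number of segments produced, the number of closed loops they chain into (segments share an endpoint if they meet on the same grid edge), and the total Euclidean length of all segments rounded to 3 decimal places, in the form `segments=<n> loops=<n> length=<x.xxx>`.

cell (1,1): code 0100 → (1.775,2.000)–(2.000,1.862)
cell (1,2): code 1100 → (1.177,3.000)–(1.775,2.000)
cell (1,3): code 1100 → (1.848,4.000)–(1.177,3.000)
cell (1,4): code 1000 → (2.000,4.096)–(1.848,4.000)
cell (2,1): code 0010 → (2.000,1.862)–(2.573,2.000)
cell (2,2): code 0111 → (2.573,2.000)–(3.000,2.156)
cell (2,3): code 1011 → (3.000,3.882)–(2.600,4.000)
cell (2,4): code 0001 → (2.600,4.000)–(2.000,4.096)
cell (3,2): code 0010 → (3.000,2.156)–(3.442,3.000)
cell (3,3): code 0001 → (3.442,3.000)–(3.000,3.882)
total: 10 segments, chained into 1 closed loop(s), length Σ = 6.821003

segments=10 loops=1 length=6.821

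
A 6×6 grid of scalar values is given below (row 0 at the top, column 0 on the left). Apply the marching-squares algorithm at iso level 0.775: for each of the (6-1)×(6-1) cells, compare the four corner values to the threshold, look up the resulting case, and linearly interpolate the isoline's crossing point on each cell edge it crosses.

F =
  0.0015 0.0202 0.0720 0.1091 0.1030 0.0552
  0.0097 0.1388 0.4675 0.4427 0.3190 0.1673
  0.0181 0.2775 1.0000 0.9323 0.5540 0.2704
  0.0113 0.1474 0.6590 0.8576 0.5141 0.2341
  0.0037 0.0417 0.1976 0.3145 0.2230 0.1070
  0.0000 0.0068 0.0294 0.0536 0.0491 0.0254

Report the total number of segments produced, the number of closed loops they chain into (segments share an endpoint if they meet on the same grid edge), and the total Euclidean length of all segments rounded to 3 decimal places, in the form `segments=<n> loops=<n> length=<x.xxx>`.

segments=8 loops=1 length=5.204

cell (1,1): code 0100 → (1.577,2.000)–(2.000,1.689)
cell (1,2): code 1100 → (1.679,3.000)–(1.577,2.000)
cell (1,3): code 1000 → (2.000,3.416)–(1.679,3.000)
cell (2,1): code 0010 → (2.000,1.689)–(2.660,2.000)
cell (2,2): code 0111 → (2.660,2.000)–(3.000,2.584)
cell (2,3): code 1001 → (3.000,3.240)–(2.000,3.416)
cell (3,2): code 0010 → (3.000,2.584)–(3.152,3.000)
cell (3,3): code 0001 → (3.152,3.000)–(3.000,3.240)
total: 8 segments, chained into 1 closed loop(s), length Σ = 5.203661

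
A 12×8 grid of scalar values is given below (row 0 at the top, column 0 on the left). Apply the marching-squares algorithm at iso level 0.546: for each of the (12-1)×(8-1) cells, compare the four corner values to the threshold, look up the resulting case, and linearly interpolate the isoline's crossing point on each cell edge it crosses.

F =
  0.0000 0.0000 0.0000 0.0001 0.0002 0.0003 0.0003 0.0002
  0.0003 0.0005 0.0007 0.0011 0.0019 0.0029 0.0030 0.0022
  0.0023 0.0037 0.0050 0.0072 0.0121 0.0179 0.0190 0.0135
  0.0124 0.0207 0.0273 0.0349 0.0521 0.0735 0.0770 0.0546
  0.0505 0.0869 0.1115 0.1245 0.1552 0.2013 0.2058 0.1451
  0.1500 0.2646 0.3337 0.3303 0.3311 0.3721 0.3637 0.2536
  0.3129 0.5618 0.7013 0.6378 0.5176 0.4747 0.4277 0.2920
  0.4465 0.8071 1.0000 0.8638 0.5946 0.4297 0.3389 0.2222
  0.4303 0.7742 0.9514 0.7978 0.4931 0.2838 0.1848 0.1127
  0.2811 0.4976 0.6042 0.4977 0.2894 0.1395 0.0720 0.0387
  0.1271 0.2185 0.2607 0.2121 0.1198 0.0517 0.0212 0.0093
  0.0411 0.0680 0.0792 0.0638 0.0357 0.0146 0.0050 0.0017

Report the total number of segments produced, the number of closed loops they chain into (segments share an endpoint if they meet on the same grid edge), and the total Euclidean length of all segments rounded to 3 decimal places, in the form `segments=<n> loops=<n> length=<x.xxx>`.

cell (5,0): code 0100 → (5.947,1.000)–(6.000,0.937)
cell (5,1): code 1100 → (5.578,2.000)–(5.947,1.000)
cell (5,2): code 1100 → (5.701,3.000)–(5.578,2.000)
cell (5,3): code 1000 → (6.000,3.764)–(5.701,3.000)
cell (6,0): code 0110 → (6.000,0.937)–(7.000,0.276)
cell (6,3): code 1101 → (6.369,4.000)–(6.000,3.764)
cell (6,4): code 1000 → (7.000,4.295)–(6.369,4.000)
cell (7,0): code 0110 → (7.000,0.276)–(8.000,0.336)
cell (7,3): code 1011 → (8.000,3.826)–(7.479,4.000)
cell (7,4): code 0001 → (7.479,4.000)–(7.000,4.295)
cell (8,0): code 0010 → (8.000,0.336)–(8.825,1.000)
cell (8,1): code 0111 → (8.825,1.000)–(9.000,1.454)
cell (8,2): code 1011 → (9.000,2.546)–(8.839,3.000)
cell (8,3): code 0001 → (8.839,3.000)–(8.000,3.826)
cell (9,1): code 0010 → (9.000,1.454)–(9.169,2.000)
cell (9,2): code 0001 → (9.169,2.000)–(9.000,2.546)
total: 16 segments, chained into 1 closed loop(s), length Σ = 11.771039

segments=16 loops=1 length=11.771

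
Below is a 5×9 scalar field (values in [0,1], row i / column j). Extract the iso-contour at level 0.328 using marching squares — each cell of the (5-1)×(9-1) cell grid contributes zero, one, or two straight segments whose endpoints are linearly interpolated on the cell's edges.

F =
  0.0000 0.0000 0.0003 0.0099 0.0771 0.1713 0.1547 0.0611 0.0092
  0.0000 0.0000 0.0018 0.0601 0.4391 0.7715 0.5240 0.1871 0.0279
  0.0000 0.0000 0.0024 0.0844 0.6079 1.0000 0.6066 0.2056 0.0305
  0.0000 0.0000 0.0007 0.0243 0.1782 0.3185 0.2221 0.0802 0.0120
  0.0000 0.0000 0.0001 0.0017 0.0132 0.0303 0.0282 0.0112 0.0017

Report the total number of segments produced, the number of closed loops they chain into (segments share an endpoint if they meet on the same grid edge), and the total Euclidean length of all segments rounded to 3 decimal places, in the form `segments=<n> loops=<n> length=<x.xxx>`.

segments=10 loops=1 length=9.292

cell (0,3): code 0100 → (0.693,4.000)–(1.000,3.707)
cell (0,4): code 1100 → (0.261,5.000)–(0.693,4.000)
cell (0,5): code 1100 → (0.469,6.000)–(0.261,5.000)
cell (0,6): code 1000 → (1.000,6.582)–(0.469,6.000)
cell (1,3): code 0110 → (1.000,3.707)–(2.000,3.465)
cell (1,6): code 1001 → (2.000,6.695)–(1.000,6.582)
cell (2,3): code 0010 → (2.000,3.465)–(2.651,4.000)
cell (2,4): code 0011 → (2.651,4.000)–(2.986,5.000)
cell (2,5): code 0011 → (2.986,5.000)–(2.725,6.000)
cell (2,6): code 0001 → (2.725,6.000)–(2.000,6.695)
total: 10 segments, chained into 1 closed loop(s), length Σ = 9.292490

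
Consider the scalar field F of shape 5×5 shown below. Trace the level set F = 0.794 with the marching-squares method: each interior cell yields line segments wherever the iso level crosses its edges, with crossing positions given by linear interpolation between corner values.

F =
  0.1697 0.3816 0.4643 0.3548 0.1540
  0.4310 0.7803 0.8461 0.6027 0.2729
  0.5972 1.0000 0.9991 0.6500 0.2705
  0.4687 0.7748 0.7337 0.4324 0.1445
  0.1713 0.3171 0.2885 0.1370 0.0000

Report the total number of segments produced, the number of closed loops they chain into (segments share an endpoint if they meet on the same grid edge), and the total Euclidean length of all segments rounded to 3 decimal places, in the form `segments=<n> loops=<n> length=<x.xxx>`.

cell (0,1): code 0100 → (0.864,2.000)–(1.000,1.208)
cell (0,2): code 1000 → (1.000,2.214)–(0.864,2.000)
cell (1,0): code 0100 → (1.062,1.000)–(2.000,0.489)
cell (1,1): code 1110 → (1.000,1.208)–(1.062,1.000)
cell (1,2): code 1001 → (2.000,2.588)–(1.000,2.214)
cell (2,0): code 0010 → (2.000,0.489)–(2.915,1.000)
cell (2,1): code 0011 → (2.915,1.000)–(2.773,2.000)
cell (2,2): code 0001 → (2.773,2.000)–(2.000,2.588)
total: 8 segments, chained into 1 closed loop(s), length Σ = 6.438954

segments=8 loops=1 length=6.439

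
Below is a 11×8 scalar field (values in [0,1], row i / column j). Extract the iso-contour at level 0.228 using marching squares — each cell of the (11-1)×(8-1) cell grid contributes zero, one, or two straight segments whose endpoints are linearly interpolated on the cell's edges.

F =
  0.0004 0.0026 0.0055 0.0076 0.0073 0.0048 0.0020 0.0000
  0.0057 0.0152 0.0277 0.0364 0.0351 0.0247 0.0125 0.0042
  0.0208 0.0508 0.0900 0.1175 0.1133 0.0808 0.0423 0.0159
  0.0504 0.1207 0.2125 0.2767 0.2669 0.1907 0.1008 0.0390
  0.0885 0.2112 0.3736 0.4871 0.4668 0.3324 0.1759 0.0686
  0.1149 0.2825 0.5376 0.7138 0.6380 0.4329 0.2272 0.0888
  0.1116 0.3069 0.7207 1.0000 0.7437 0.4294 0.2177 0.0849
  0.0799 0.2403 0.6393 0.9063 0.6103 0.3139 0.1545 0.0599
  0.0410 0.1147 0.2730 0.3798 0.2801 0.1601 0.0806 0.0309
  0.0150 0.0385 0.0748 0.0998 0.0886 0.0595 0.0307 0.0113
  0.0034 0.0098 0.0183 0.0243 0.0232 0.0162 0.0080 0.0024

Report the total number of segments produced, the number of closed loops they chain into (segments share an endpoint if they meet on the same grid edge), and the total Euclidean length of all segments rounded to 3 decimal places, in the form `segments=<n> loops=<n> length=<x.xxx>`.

segments=22 loops=1 length=17.481

cell (2,2): code 0100 → (2.694,3.000)–(3.000,2.241)
cell (2,3): code 1100 → (2.747,4.000)–(2.694,3.000)
cell (2,4): code 1000 → (3.000,4.510)–(2.747,4.000)
cell (3,1): code 0100 → (3.096,2.000)–(4.000,1.103)
cell (3,2): code 1110 → (3.000,2.241)–(3.096,2.000)
cell (3,4): code 1101 → (3.263,5.000)–(3.000,4.510)
cell (3,5): code 1000 → (4.000,5.667)–(3.263,5.000)
cell (4,0): code 0100 → (4.236,1.000)–(5.000,0.675)
cell (4,1): code 1110 → (4.000,1.103)–(4.236,1.000)
cell (4,5): code 1001 → (5.000,5.996)–(4.000,5.667)
cell (5,0): code 0110 → (5.000,0.675)–(6.000,0.596)
cell (5,5): code 1001 → (6.000,5.951)–(5.000,5.996)
cell (6,0): code 0110 → (6.000,0.596)–(7.000,0.923)
cell (6,5): code 1001 → (7.000,5.539)–(6.000,5.951)
cell (7,0): code 0010 → (7.000,0.923)–(7.098,1.000)
cell (7,1): code 0111 → (7.098,1.000)–(8.000,1.716)
cell (7,4): code 1011 → (8.000,4.434)–(7.559,5.000)
cell (7,5): code 0001 → (7.559,5.000)–(7.000,5.539)
cell (8,1): code 0010 → (8.000,1.716)–(8.227,2.000)
cell (8,2): code 0011 → (8.227,2.000)–(8.542,3.000)
cell (8,3): code 0011 → (8.542,3.000)–(8.272,4.000)
cell (8,4): code 0001 → (8.272,4.000)–(8.000,4.434)
total: 22 segments, chained into 1 closed loop(s), length Σ = 17.480746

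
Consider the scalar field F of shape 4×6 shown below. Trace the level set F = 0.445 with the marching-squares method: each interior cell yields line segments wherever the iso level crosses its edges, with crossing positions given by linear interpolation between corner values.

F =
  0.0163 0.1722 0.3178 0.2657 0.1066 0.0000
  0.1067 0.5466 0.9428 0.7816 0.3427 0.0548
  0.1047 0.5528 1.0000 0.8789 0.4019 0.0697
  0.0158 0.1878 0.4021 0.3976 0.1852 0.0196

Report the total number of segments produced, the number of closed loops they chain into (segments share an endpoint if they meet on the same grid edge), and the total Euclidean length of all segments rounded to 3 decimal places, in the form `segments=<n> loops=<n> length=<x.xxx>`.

cell (0,0): code 0100 → (0.729,1.000)–(1.000,0.769)
cell (0,1): code 1100 → (0.204,2.000)–(0.729,1.000)
cell (0,2): code 1100 → (0.348,3.000)–(0.204,2.000)
cell (0,3): code 1000 → (1.000,3.767)–(0.348,3.000)
cell (1,0): code 0110 → (1.000,0.769)–(2.000,0.759)
cell (1,3): code 1001 → (2.000,3.910)–(1.000,3.767)
cell (2,0): code 0010 → (2.000,0.759)–(2.295,1.000)
cell (2,1): code 0011 → (2.295,1.000)–(2.928,2.000)
cell (2,2): code 0011 → (2.928,2.000)–(2.902,3.000)
cell (2,3): code 0001 → (2.902,3.000)–(2.000,3.910)
total: 10 segments, chained into 1 closed loop(s), length Σ = 9.358672

segments=10 loops=1 length=9.359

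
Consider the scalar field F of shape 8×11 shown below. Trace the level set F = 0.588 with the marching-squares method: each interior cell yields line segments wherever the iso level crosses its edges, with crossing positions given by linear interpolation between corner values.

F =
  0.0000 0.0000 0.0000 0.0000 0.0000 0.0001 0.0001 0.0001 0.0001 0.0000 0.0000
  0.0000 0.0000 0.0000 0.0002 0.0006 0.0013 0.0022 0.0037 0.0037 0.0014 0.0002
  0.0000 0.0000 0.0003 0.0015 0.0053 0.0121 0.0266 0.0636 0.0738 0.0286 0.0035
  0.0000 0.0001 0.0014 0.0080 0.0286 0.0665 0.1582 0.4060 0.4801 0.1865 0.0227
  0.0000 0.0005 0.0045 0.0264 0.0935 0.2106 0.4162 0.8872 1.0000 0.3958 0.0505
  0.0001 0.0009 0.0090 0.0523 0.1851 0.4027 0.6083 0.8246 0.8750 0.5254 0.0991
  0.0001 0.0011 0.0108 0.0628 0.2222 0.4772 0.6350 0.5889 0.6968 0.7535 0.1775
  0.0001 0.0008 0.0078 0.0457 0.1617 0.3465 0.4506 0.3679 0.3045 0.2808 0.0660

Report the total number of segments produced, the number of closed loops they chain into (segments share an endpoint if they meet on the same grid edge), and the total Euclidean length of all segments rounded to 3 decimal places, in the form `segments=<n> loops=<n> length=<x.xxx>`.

segments=14 loops=1 length=11.112

cell (3,6): code 0100 → (3.378,7.000)–(4.000,6.365)
cell (3,7): code 1100 → (3.208,8.000)–(3.378,7.000)
cell (3,8): code 1000 → (4.000,8.682)–(3.208,8.000)
cell (4,5): code 0100 → (4.894,6.000)–(5.000,5.901)
cell (4,6): code 1110 → (4.000,6.365)–(4.894,6.000)
cell (4,8): code 1001 → (5.000,8.821)–(4.000,8.682)
cell (5,5): code 0110 → (5.000,5.901)–(6.000,5.702)
cell (5,8): code 1101 → (5.274,9.000)–(5.000,8.821)
cell (5,9): code 1000 → (6.000,9.287)–(5.274,9.000)
cell (6,5): code 0010 → (6.000,5.702)–(6.255,6.000)
cell (6,6): code 0011 → (6.255,6.000)–(6.004,7.000)
cell (6,7): code 0011 → (6.004,7.000)–(6.277,8.000)
cell (6,8): code 0011 → (6.277,8.000)–(6.350,9.000)
cell (6,9): code 0001 → (6.350,9.000)–(6.000,9.287)
total: 14 segments, chained into 1 closed loop(s), length Σ = 11.111827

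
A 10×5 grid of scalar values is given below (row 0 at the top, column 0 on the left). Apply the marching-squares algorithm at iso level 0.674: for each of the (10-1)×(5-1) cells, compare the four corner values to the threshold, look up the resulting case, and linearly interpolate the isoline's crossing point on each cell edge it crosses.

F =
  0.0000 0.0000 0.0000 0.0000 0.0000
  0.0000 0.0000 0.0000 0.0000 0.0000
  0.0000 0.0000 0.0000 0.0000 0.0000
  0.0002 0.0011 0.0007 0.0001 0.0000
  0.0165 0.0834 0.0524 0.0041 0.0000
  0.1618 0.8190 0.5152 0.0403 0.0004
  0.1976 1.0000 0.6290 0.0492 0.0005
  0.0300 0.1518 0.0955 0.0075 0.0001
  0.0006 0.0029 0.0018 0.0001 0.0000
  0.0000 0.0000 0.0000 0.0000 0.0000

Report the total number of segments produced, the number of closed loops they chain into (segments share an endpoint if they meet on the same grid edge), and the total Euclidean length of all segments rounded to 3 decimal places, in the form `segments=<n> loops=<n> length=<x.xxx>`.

segments=6 loops=1 length=4.425

cell (4,0): code 0100 → (4.803,1.000)–(5.000,0.779)
cell (4,1): code 1000 → (5.000,1.477)–(4.803,1.000)
cell (5,0): code 0110 → (5.000,0.779)–(6.000,0.594)
cell (5,1): code 1001 → (6.000,1.879)–(5.000,1.477)
cell (6,0): code 0010 → (6.000,0.594)–(6.384,1.000)
cell (6,1): code 0001 → (6.384,1.000)–(6.000,1.879)
total: 6 segments, chained into 1 closed loop(s), length Σ = 4.425256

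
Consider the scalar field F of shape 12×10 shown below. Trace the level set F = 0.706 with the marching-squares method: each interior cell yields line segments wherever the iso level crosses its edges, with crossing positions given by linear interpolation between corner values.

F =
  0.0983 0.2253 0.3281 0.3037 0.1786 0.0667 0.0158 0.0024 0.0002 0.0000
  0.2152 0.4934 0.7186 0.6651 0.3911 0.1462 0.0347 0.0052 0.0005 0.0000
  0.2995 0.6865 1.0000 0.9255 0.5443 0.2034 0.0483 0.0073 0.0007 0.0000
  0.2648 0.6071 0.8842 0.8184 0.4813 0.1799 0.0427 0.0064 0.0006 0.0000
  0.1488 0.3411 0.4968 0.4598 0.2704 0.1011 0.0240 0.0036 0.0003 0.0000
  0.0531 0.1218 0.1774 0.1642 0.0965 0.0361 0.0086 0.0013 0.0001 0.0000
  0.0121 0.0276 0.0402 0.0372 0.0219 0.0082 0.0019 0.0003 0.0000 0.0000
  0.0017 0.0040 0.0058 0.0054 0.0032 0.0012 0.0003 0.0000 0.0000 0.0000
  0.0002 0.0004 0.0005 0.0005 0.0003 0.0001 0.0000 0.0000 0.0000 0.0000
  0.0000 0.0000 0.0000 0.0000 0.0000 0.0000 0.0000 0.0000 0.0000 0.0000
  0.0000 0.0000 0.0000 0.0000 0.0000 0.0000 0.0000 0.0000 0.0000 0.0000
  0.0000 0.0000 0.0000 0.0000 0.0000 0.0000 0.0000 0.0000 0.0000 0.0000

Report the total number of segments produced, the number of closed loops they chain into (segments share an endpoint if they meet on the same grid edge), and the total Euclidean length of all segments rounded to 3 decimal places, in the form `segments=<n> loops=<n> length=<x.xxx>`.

segments=10 loops=1 length=7.767

cell (0,1): code 0100 → (0.968,2.000)–(1.000,1.944)
cell (0,2): code 1000 → (1.000,2.236)–(0.968,2.000)
cell (1,1): code 0110 → (1.000,1.944)–(2.000,1.062)
cell (1,2): code 1101 → (1.157,3.000)–(1.000,2.236)
cell (1,3): code 1000 → (2.000,3.576)–(1.157,3.000)
cell (2,1): code 0110 → (2.000,1.062)–(3.000,1.357)
cell (2,3): code 1001 → (3.000,3.333)–(2.000,3.576)
cell (3,1): code 0010 → (3.000,1.357)–(3.460,2.000)
cell (3,2): code 0011 → (3.460,2.000)–(3.313,3.000)
cell (3,3): code 0001 → (3.313,3.000)–(3.000,3.333)
total: 10 segments, chained into 1 closed loop(s), length Σ = 7.767329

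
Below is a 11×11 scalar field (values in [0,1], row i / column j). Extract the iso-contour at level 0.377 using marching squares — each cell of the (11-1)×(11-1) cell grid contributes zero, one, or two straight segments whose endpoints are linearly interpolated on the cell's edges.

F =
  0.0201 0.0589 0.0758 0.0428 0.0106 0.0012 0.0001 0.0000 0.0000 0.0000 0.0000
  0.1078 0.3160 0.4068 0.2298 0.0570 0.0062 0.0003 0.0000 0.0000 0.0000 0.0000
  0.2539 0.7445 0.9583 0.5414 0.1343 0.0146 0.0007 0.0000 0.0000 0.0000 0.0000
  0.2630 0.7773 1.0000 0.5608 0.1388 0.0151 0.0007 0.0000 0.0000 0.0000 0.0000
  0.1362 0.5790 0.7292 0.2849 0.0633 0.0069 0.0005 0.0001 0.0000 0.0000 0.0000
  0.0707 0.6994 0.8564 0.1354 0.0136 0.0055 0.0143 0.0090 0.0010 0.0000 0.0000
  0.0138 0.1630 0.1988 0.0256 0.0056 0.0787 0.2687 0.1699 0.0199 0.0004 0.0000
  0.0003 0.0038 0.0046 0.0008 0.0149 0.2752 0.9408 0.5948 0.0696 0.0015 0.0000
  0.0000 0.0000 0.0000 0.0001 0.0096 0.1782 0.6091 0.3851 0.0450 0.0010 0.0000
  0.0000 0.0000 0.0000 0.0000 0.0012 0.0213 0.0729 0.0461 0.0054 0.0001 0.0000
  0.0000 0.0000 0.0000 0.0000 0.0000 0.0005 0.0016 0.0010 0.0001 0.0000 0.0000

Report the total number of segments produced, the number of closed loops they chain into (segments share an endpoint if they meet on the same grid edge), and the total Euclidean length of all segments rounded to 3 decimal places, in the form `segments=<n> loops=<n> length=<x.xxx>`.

segments=24 loops=2 length=19.841

cell (0,1): code 0100 → (0.910,2.000)–(1.000,1.672)
cell (0,2): code 1000 → (1.000,2.168)–(0.910,2.000)
cell (1,0): code 0100 → (1.142,1.000)–(2.000,0.251)
cell (1,1): code 1110 → (1.000,1.672)–(1.142,1.000)
cell (1,2): code 1101 → (1.472,3.000)–(1.000,2.168)
cell (1,3): code 1000 → (2.000,3.404)–(1.472,3.000)
cell (2,0): code 0110 → (2.000,0.251)–(3.000,0.222)
cell (2,3): code 1001 → (3.000,3.436)–(2.000,3.404)
cell (3,0): code 0110 → (3.000,0.222)–(4.000,0.544)
cell (3,2): code 1011 → (4.000,2.793)–(3.666,3.000)
cell (3,3): code 0001 → (3.666,3.000)–(3.000,3.436)
cell (4,0): code 0110 → (4.000,0.544)–(5.000,0.487)
cell (4,2): code 1001 → (5.000,2.665)–(4.000,2.793)
cell (5,0): code 0010 → (5.000,0.487)–(5.601,1.000)
cell (5,1): code 0011 → (5.601,1.000)–(5.729,2.000)
cell (5,2): code 0001 → (5.729,2.000)–(5.000,2.665)
cell (6,5): code 0100 → (6.161,6.000)–(7.000,5.153)
cell (6,6): code 1100 → (6.487,7.000)–(6.161,6.000)
cell (6,7): code 1000 → (7.000,7.415)–(6.487,7.000)
cell (7,5): code 0110 → (7.000,5.153)–(8.000,5.461)
cell (7,7): code 1001 → (8.000,7.024)–(7.000,7.415)
cell (8,5): code 0010 → (8.000,5.461)–(8.433,6.000)
cell (8,6): code 0011 → (8.433,6.000)–(8.024,7.000)
cell (8,7): code 0001 → (8.024,7.000)–(8.000,7.024)
total: 24 segments, chained into 2 closed loop(s), length Σ = 19.841270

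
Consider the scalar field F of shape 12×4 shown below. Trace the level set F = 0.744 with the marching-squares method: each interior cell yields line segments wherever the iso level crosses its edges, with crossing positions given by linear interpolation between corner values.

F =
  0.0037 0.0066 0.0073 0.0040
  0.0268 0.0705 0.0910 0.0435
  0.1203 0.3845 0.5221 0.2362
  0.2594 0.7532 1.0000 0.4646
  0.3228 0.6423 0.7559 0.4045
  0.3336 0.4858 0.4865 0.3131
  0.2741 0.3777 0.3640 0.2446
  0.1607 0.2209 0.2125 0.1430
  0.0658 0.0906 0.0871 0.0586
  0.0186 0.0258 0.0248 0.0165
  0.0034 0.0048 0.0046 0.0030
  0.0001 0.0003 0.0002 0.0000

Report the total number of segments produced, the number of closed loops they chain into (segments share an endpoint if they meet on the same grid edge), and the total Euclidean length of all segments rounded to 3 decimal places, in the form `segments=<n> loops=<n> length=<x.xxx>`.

cell (2,0): code 0100 → (2.975,1.000)–(3.000,0.981)
cell (2,1): code 1100 → (2.464,2.000)–(2.975,1.000)
cell (2,2): code 1000 → (3.000,2.478)–(2.464,2.000)
cell (3,0): code 0010 → (3.000,0.981)–(3.083,1.000)
cell (3,1): code 0111 → (3.083,1.000)–(4.000,1.895)
cell (3,2): code 1001 → (4.000,2.034)–(3.000,2.478)
cell (4,1): code 0010 → (4.000,1.895)–(4.044,2.000)
cell (4,2): code 0001 → (4.044,2.000)–(4.000,2.034)
total: 8 segments, chained into 1 closed loop(s), length Σ = 4.502243

segments=8 loops=1 length=4.502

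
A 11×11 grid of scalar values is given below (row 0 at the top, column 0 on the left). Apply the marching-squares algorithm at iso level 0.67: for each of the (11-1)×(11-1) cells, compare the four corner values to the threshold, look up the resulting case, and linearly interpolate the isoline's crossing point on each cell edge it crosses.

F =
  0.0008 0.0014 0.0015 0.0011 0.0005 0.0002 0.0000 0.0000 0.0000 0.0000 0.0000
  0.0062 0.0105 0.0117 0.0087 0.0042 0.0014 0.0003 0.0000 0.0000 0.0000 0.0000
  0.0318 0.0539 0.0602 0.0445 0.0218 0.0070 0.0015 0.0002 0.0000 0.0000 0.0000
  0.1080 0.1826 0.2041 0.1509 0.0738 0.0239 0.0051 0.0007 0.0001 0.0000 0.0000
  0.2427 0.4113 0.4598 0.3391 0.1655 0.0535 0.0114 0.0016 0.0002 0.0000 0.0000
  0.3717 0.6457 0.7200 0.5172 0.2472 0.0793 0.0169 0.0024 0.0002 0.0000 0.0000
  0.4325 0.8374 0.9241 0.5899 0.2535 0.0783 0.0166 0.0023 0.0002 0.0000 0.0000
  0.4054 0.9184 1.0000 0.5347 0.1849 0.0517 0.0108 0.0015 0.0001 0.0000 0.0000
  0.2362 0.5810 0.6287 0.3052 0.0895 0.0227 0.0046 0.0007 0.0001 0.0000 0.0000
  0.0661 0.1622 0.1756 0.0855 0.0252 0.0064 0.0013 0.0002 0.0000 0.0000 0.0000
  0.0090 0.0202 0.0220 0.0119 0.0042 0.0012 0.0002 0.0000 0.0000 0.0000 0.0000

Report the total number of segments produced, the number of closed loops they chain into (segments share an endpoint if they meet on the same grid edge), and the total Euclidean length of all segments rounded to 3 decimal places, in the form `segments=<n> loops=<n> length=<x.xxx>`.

segments=10 loops=1 length=8.487

cell (4,1): code 0100 → (4.808,2.000)–(5.000,1.327)
cell (4,2): code 1000 → (5.000,2.247)–(4.808,2.000)
cell (5,0): code 0100 → (5.127,1.000)–(6.000,0.587)
cell (5,1): code 1110 → (5.000,1.327)–(5.127,1.000)
cell (5,2): code 1001 → (6.000,2.760)–(5.000,2.247)
cell (6,0): code 0110 → (6.000,0.587)–(7.000,0.516)
cell (6,2): code 1001 → (7.000,2.709)–(6.000,2.760)
cell (7,0): code 0010 → (7.000,0.516)–(7.736,1.000)
cell (7,1): code 0011 → (7.736,1.000)–(7.889,2.000)
cell (7,2): code 0001 → (7.889,2.000)–(7.000,2.709)
total: 10 segments, chained into 1 closed loop(s), length Σ = 8.487234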